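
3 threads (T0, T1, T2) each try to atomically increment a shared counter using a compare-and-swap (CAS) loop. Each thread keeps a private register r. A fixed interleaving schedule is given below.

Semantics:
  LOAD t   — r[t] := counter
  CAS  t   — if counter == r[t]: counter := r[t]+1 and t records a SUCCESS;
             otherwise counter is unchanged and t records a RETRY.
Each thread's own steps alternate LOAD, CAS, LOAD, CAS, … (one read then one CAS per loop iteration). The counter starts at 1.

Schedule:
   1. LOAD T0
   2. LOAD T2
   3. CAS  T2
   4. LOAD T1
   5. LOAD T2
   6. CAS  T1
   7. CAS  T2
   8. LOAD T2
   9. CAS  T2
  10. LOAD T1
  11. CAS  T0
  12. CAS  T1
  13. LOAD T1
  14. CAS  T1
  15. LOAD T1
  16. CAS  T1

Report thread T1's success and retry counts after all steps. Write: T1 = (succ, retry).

T1 = (4, 0)

#1 T0 reads 1
#2 T2 reads 1
#3 T2 CAS(1→2) writes; counter now 2
#4 T1 reads 2
#5 T2 reads 2
#6 T1 CAS(2→3) writes; counter now 3
#7 T2 CAS(2→3) fails; counter now 3
#8 T2 reads 3
#9 T2 CAS(3→4) writes; counter now 4
#10 T1 reads 4
#11 T0 CAS(1→2) fails; counter now 4
#12 T1 CAS(4→5) writes; counter now 5
#13 T1 reads 5
#14 T1 CAS(5→6) writes; counter now 6
#15 T1 reads 6
#16 T1 CAS(6→7) writes; counter now 7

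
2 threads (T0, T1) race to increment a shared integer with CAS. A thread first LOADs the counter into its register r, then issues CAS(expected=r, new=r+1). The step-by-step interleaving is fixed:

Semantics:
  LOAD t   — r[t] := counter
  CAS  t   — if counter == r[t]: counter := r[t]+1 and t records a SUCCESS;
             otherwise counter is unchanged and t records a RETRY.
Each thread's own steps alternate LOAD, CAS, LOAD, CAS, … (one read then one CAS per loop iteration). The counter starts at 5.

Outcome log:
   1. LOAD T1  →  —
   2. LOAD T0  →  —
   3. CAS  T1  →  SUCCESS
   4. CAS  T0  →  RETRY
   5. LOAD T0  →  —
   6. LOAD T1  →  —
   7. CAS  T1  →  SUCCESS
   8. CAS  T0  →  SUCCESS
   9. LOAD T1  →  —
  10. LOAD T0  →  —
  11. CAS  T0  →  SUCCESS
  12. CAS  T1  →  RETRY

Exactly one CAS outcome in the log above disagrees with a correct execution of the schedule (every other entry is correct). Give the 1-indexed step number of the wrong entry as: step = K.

Re-executing:
1. LOAD T1 → mem=5 r[T1]=5 [LOAD]
2. LOAD T0 → mem=5 r[T0]=5 [LOAD]
3. CAS T1 → mem=6 r[T1]=5 [OK]
4. CAS T0 → mem=6 r[T0]=5 [RETRY]
5. LOAD T0 → mem=6 r[T0]=6 [LOAD]
6. LOAD T1 → mem=6 r[T1]=6 [LOAD]
7. CAS T1 → mem=7 r[T1]=6 [OK]
8. CAS T0 → mem=7 r[T0]=6 [RETRY]
9. LOAD T1 → mem=7 r[T1]=7 [LOAD]
10. LOAD T0 → mem=7 r[T0]=7 [LOAD]
11. CAS T0 → mem=8 r[T0]=7 [OK]
12. CAS T1 → mem=8 r[T1]=7 [RETRY]
Log disagrees first at step 8.

step = 8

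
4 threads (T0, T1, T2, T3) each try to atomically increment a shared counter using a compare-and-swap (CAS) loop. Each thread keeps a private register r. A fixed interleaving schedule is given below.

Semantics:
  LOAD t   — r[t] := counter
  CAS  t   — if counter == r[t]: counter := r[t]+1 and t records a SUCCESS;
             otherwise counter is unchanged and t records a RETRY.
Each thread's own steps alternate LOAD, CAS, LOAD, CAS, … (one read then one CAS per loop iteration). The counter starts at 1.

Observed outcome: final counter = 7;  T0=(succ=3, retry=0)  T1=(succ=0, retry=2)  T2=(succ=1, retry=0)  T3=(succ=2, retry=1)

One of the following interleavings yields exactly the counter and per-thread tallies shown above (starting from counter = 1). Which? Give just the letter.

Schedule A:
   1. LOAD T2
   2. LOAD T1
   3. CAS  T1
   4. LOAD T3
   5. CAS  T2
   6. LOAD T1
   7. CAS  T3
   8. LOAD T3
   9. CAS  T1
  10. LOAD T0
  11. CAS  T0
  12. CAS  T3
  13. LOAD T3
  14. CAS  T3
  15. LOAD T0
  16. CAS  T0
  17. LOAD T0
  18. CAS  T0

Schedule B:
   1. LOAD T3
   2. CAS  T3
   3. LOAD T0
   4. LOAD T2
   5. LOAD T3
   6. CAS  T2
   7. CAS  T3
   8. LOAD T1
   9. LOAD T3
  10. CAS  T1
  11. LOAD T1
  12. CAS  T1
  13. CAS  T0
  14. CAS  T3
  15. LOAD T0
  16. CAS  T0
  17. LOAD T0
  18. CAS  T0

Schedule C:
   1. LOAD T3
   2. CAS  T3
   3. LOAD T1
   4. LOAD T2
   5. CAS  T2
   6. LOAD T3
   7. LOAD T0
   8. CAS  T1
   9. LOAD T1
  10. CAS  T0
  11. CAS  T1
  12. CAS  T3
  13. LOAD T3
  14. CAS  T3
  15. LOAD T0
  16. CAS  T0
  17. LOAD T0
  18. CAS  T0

Tracing schedule C:
#1 T3 reads 1
#2 T3 CAS(1→2) writes; counter now 2
#3 T1 reads 2
#4 T2 reads 2
#5 T2 CAS(2→3) writes; counter now 3
#6 T3 reads 3
#7 T0 reads 3
#8 T1 CAS(2→3) fails; counter now 3
#9 T1 reads 3
#10 T0 CAS(3→4) writes; counter now 4
#11 T1 CAS(3→4) fails; counter now 4
#12 T3 CAS(3→4) fails; counter now 4
#13 T3 reads 4
#14 T3 CAS(4→5) writes; counter now 5
#15 T0 reads 5
#16 T0 CAS(5→6) writes; counter now 6
#17 T0 reads 6
#18 T0 CAS(6→7) writes; counter now 7

C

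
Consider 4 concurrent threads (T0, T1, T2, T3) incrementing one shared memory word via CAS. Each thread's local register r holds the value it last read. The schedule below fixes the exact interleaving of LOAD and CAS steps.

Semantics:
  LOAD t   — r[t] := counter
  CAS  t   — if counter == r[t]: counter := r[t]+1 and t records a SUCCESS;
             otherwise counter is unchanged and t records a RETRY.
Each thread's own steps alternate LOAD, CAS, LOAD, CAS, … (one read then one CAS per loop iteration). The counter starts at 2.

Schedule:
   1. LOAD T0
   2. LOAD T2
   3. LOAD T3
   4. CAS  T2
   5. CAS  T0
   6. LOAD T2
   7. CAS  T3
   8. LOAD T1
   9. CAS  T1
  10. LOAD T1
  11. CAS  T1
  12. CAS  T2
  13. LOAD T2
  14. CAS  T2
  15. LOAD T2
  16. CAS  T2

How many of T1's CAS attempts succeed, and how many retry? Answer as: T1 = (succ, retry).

T1 = (2, 0)

1. LOAD T0 → mem=2 r[T0]=2 [LOAD]
2. LOAD T2 → mem=2 r[T2]=2 [LOAD]
3. LOAD T3 → mem=2 r[T3]=2 [LOAD]
4. CAS T2 → mem=3 r[T2]=2 [OK]
5. CAS T0 → mem=3 r[T0]=2 [RETRY]
6. LOAD T2 → mem=3 r[T2]=3 [LOAD]
7. CAS T3 → mem=3 r[T3]=2 [RETRY]
8. LOAD T1 → mem=3 r[T1]=3 [LOAD]
9. CAS T1 → mem=4 r[T1]=3 [OK]
10. LOAD T1 → mem=4 r[T1]=4 [LOAD]
11. CAS T1 → mem=5 r[T1]=4 [OK]
12. CAS T2 → mem=5 r[T2]=3 [RETRY]
13. LOAD T2 → mem=5 r[T2]=5 [LOAD]
14. CAS T2 → mem=6 r[T2]=5 [OK]
15. LOAD T2 → mem=6 r[T2]=6 [LOAD]
16. CAS T2 → mem=7 r[T2]=6 [OK]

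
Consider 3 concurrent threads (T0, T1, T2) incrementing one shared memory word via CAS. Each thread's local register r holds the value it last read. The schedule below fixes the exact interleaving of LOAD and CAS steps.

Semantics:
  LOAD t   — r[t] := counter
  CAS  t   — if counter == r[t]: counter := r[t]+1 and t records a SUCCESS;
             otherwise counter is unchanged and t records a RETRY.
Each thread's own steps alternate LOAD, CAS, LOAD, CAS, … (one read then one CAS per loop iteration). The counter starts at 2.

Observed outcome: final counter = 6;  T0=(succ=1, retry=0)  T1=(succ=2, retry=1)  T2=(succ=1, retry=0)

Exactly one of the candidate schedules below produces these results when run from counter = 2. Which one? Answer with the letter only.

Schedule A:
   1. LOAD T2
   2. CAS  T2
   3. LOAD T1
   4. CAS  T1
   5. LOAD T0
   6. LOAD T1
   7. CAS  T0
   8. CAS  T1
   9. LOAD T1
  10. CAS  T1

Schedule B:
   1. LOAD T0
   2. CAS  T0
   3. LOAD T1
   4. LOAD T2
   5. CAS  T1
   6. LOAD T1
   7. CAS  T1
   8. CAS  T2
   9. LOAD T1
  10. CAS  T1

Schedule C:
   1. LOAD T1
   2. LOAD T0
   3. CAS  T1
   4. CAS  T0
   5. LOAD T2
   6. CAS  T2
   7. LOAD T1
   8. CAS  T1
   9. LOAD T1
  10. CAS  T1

A

Simulating candidate A:
[1] T2.load  rd  (counter 2, T2.r 2)
[2] T2.cas  hit  (counter 3, T2.r 2)
[3] T1.load  rd  (counter 3, T1.r 3)
[4] T1.cas  hit  (counter 4, T1.r 3)
[5] T0.load  rd  (counter 4, T0.r 4)
[6] T1.load  rd  (counter 4, T1.r 4)
[7] T0.cas  hit  (counter 5, T0.r 4)
[8] T1.cas  miss  (counter 5, T1.r 4)
[9] T1.load  rd  (counter 5, T1.r 5)
[10] T1.cas  hit  (counter 6, T1.r 5)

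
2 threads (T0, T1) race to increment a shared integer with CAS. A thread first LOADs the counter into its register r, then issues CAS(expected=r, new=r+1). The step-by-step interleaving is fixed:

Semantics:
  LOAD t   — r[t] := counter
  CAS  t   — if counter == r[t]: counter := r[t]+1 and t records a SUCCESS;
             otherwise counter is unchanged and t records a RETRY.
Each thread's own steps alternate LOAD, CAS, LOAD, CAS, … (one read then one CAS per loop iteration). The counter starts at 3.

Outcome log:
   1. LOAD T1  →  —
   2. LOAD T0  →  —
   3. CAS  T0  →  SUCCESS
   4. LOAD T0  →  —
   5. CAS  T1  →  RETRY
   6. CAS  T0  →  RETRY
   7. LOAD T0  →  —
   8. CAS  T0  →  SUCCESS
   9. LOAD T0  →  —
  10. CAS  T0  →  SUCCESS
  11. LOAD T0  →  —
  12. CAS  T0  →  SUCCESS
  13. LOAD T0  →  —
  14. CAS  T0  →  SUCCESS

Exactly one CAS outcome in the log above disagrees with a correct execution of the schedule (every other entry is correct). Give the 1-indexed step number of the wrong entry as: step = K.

step = 6

Reference trace:
   1) LOAD T1:  M=3  r_T1=3
   2) LOAD T0:  M=3  r_T0=3
   3) CAS  T0:  M=4  r_T0=3 ✓
   4) LOAD T0:  M=4  r_T0=4
   5) CAS  T1:  M=4  r_T1=3 ✗
   6) CAS  T0:  M=5  r_T0=4 ✓
   7) LOAD T0:  M=5  r_T0=5
   8) CAS  T0:  M=6  r_T0=5 ✓
   9) LOAD T0:  M=6  r_T0=6
  10) CAS  T0:  M=7  r_T0=6 ✓
  11) LOAD T0:  M=7  r_T0=7
  12) CAS  T0:  M=8  r_T0=7 ✓
  13) LOAD T0:  M=8  r_T0=8
  14) CAS  T0:  M=9  r_T0=8 ✓
Flip is step 6.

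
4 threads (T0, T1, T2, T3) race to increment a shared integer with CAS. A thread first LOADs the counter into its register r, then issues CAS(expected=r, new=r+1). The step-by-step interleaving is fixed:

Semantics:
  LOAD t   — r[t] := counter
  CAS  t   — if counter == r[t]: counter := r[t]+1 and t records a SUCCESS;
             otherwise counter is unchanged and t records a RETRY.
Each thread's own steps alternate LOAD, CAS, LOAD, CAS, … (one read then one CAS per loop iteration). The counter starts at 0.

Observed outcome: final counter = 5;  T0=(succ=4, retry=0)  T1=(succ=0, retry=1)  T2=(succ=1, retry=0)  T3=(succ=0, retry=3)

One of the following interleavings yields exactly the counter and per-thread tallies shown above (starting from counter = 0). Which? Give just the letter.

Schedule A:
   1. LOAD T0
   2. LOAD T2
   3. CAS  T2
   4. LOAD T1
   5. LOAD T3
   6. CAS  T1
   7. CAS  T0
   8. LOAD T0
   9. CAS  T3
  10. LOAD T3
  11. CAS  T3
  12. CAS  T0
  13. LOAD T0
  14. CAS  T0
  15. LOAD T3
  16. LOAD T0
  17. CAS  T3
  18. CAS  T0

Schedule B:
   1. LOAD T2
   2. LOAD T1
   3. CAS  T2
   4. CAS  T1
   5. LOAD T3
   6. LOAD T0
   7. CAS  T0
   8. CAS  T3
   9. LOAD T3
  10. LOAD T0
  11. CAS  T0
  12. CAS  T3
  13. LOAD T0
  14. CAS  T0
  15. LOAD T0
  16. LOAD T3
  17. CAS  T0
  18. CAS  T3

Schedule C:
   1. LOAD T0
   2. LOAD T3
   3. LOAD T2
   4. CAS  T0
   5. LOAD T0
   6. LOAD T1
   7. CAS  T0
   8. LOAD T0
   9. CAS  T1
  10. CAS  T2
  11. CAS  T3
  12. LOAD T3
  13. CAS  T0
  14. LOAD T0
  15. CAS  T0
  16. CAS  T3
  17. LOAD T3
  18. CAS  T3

Tracing schedule B:
   1) LOAD T2:  M=0  r_T2=0
   2) LOAD T1:  M=0  r_T1=0
   3) CAS  T2:  M=1  r_T2=0 ✓
   4) CAS  T1:  M=1  r_T1=0 ✗
   5) LOAD T3:  M=1  r_T3=1
   6) LOAD T0:  M=1  r_T0=1
   7) CAS  T0:  M=2  r_T0=1 ✓
   8) CAS  T3:  M=2  r_T3=1 ✗
   9) LOAD T3:  M=2  r_T3=2
  10) LOAD T0:  M=2  r_T0=2
  11) CAS  T0:  M=3  r_T0=2 ✓
  12) CAS  T3:  M=3  r_T3=2 ✗
  13) LOAD T0:  M=3  r_T0=3
  14) CAS  T0:  M=4  r_T0=3 ✓
  15) LOAD T0:  M=4  r_T0=4
  16) LOAD T3:  M=4  r_T3=4
  17) CAS  T0:  M=5  r_T0=4 ✓
  18) CAS  T3:  M=5  r_T3=4 ✗

B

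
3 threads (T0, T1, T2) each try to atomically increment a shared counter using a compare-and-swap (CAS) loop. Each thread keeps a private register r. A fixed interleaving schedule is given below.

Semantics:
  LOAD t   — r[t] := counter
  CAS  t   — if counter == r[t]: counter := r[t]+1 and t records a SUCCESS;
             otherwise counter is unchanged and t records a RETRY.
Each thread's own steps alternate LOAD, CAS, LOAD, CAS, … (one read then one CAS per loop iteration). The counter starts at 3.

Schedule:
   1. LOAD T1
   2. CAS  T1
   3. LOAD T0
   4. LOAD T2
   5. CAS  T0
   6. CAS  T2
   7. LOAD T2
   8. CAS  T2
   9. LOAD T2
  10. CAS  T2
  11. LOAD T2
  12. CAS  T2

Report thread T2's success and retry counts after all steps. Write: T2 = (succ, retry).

T2 = (3, 1)

   1) LOAD T1:  M=3  r_T1=3
   2) CAS  T1:  M=4  r_T1=3 ✓
   3) LOAD T0:  M=4  r_T0=4
   4) LOAD T2:  M=4  r_T2=4
   5) CAS  T0:  M=5  r_T0=4 ✓
   6) CAS  T2:  M=5  r_T2=4 ✗
   7) LOAD T2:  M=5  r_T2=5
   8) CAS  T2:  M=6  r_T2=5 ✓
   9) LOAD T2:  M=6  r_T2=6
  10) CAS  T2:  M=7  r_T2=6 ✓
  11) LOAD T2:  M=7  r_T2=7
  12) CAS  T2:  M=8  r_T2=7 ✓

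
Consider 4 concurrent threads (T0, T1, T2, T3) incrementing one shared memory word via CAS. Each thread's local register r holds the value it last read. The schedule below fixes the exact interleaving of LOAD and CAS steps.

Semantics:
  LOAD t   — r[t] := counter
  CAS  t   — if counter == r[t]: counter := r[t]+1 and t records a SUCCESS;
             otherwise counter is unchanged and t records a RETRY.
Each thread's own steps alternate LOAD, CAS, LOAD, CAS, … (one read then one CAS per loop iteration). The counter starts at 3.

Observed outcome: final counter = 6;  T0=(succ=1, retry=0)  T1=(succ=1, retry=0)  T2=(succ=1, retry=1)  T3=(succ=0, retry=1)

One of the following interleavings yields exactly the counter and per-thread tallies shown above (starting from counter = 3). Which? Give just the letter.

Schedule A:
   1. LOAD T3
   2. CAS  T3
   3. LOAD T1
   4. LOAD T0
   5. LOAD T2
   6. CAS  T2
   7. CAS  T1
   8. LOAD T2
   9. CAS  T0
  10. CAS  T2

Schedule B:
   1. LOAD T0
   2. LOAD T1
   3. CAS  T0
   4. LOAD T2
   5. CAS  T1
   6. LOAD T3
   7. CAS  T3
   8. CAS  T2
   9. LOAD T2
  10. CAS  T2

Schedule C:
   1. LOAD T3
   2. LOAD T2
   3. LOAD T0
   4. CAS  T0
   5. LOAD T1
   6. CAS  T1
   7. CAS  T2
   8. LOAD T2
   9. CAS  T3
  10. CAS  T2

C

Simulating candidate C:
[1] T3.load  rd  (counter 3, T3.r 3)
[2] T2.load  rd  (counter 3, T2.r 3)
[3] T0.load  rd  (counter 3, T0.r 3)
[4] T0.cas  hit  (counter 4, T0.r 3)
[5] T1.load  rd  (counter 4, T1.r 4)
[6] T1.cas  hit  (counter 5, T1.r 4)
[7] T2.cas  miss  (counter 5, T2.r 3)
[8] T2.load  rd  (counter 5, T2.r 5)
[9] T3.cas  miss  (counter 5, T3.r 3)
[10] T2.cas  hit  (counter 6, T2.r 5)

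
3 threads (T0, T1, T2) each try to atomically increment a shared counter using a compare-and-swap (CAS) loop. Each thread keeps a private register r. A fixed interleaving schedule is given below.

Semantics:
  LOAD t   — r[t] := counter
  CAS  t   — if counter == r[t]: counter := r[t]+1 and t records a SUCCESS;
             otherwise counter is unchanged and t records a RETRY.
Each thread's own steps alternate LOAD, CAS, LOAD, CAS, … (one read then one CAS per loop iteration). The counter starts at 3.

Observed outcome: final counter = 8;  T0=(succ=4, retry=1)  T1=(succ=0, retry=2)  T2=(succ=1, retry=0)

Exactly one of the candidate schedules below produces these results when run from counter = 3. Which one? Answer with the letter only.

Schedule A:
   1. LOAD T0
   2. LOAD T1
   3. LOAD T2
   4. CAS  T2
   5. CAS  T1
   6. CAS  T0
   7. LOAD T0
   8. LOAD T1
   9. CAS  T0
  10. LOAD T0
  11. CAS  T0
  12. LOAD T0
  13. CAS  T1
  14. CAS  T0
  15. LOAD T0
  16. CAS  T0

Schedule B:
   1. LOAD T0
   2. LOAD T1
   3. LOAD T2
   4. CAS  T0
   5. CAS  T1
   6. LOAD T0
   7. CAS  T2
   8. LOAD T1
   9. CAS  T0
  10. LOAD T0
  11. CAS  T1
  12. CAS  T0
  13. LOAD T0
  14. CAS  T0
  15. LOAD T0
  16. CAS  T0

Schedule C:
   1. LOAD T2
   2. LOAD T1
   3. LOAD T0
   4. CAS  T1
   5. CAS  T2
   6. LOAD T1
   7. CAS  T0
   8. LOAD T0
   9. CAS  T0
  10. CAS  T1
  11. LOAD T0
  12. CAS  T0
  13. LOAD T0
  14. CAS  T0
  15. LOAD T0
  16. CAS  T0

A

Run A:
#1 T0 reads 3
#2 T1 reads 3
#3 T2 reads 3
#4 T2 CAS(3→4) writes; counter now 4
#5 T1 CAS(3→4) fails; counter now 4
#6 T0 CAS(3→4) fails; counter now 4
#7 T0 reads 4
#8 T1 reads 4
#9 T0 CAS(4→5) writes; counter now 5
#10 T0 reads 5
#11 T0 CAS(5→6) writes; counter now 6
#12 T0 reads 6
#13 T1 CAS(4→5) fails; counter now 6
#14 T0 CAS(6→7) writes; counter now 7
#15 T0 reads 7
#16 T0 CAS(7→8) writes; counter now 8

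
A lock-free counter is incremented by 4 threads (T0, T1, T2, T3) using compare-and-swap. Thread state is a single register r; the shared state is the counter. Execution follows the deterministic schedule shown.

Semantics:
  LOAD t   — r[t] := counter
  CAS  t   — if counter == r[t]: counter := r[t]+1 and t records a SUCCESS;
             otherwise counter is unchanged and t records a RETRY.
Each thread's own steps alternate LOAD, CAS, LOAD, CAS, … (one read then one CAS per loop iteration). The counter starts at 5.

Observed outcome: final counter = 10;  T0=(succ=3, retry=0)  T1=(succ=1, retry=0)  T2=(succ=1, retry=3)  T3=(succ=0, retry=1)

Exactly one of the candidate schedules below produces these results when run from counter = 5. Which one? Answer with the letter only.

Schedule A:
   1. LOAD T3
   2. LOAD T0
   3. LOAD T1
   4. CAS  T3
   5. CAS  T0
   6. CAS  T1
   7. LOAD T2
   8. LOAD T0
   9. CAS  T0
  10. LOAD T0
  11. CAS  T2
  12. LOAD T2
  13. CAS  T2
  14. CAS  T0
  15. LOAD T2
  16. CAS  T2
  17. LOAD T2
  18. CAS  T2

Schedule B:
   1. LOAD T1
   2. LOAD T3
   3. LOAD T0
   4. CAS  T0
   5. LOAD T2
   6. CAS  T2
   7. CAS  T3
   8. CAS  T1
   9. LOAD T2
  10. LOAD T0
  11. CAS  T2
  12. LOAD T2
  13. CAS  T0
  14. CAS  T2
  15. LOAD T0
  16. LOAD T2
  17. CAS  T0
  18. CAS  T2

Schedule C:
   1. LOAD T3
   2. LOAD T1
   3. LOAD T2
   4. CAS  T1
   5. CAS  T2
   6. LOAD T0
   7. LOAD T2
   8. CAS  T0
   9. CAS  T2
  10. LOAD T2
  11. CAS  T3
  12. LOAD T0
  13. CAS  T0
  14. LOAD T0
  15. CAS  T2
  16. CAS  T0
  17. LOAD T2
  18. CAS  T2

C

Simulating candidate C:
#1 T3 reads 5
#2 T1 reads 5
#3 T2 reads 5
#4 T1 CAS(5→6) writes; counter now 6
#5 T2 CAS(5→6) fails; counter now 6
#6 T0 reads 6
#7 T2 reads 6
#8 T0 CAS(6→7) writes; counter now 7
#9 T2 CAS(6→7) fails; counter now 7
#10 T2 reads 7
#11 T3 CAS(5→6) fails; counter now 7
#12 T0 reads 7
#13 T0 CAS(7→8) writes; counter now 8
#14 T0 reads 8
#15 T2 CAS(7→8) fails; counter now 8
#16 T0 CAS(8→9) writes; counter now 9
#17 T2 reads 9
#18 T2 CAS(9→10) writes; counter now 10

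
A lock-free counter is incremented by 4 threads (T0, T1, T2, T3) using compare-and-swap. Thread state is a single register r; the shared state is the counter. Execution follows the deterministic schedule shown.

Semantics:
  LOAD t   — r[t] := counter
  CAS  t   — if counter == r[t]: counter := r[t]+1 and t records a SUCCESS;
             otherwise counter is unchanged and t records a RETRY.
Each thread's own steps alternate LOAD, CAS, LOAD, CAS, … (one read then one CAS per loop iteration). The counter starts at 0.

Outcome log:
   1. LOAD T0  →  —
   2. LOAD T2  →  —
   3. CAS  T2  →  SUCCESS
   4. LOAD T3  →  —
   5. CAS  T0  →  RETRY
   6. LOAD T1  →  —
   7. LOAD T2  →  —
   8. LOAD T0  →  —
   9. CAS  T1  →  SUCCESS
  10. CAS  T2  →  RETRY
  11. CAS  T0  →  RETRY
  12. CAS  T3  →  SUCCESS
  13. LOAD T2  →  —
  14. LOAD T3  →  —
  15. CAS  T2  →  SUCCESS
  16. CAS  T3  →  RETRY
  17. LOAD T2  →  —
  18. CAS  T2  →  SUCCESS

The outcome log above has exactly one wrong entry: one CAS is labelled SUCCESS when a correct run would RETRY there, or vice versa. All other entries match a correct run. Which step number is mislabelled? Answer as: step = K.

Correct run:
step 1: T0 LOAD ⇒ load; ctr=0 reg=0
step 2: T2 LOAD ⇒ load; ctr=0 reg=0
step 3: T2 CAS ⇒ ok; ctr=1 reg=0
step 4: T3 LOAD ⇒ load; ctr=1 reg=1
step 5: T0 CAS ⇒ retry; ctr=1 reg=0
step 6: T1 LOAD ⇒ load; ctr=1 reg=1
step 7: T2 LOAD ⇒ load; ctr=1 reg=1
step 8: T0 LOAD ⇒ load; ctr=1 reg=1
step 9: T1 CAS ⇒ ok; ctr=2 reg=1
step 10: T2 CAS ⇒ retry; ctr=2 reg=1
step 11: T0 CAS ⇒ retry; ctr=2 reg=1
step 12: T3 CAS ⇒ retry; ctr=2 reg=1
step 13: T2 LOAD ⇒ load; ctr=2 reg=2
step 14: T3 LOAD ⇒ load; ctr=2 reg=2
step 15: T2 CAS ⇒ ok; ctr=3 reg=2
step 16: T3 CAS ⇒ retry; ctr=3 reg=2
step 17: T2 LOAD ⇒ load; ctr=3 reg=3
step 18: T2 CAS ⇒ ok; ctr=4 reg=3
Flip is step 12.

step = 12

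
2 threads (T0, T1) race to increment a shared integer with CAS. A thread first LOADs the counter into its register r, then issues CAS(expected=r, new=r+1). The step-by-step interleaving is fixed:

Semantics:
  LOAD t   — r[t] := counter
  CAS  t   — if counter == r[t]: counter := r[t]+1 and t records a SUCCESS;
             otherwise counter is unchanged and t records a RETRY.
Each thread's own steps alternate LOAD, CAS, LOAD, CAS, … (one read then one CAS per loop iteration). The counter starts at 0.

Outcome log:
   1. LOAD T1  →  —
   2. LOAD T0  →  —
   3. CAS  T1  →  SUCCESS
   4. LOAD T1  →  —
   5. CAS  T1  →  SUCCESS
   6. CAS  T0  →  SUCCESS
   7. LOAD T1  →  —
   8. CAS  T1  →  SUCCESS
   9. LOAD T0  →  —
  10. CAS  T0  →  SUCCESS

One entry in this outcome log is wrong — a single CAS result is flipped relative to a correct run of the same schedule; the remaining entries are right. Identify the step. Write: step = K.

step = 6

Correct run:
T1 LOAD — after: cnt=0, r=0 — load
T0 LOAD — after: cnt=0, r=0 — load
T1 CAS — after: cnt=1, r=0 — ok
T1 LOAD — after: cnt=1, r=1 — load
T1 CAS — after: cnt=2, r=1 — ok
T0 CAS — after: cnt=2, r=0 — retry
T1 LOAD — after: cnt=2, r=2 — load
T1 CAS — after: cnt=3, r=2 — ok
T0 LOAD — after: cnt=3, r=3 — load
T0 CAS — after: cnt=4, r=3 — ok
Mismatch at 6.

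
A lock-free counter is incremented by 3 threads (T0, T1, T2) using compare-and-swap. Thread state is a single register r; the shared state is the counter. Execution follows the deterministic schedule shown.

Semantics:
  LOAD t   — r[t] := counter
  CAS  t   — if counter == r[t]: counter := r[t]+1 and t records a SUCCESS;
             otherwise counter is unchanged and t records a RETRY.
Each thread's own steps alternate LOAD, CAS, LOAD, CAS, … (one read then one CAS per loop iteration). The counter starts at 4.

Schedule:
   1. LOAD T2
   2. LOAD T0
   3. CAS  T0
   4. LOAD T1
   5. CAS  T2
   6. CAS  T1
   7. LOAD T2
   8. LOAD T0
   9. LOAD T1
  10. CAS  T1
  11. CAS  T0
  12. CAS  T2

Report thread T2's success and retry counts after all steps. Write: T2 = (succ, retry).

[1] T2.load  rd  (counter 4, T2.r 4)
[2] T0.load  rd  (counter 4, T0.r 4)
[3] T0.cas  hit  (counter 5, T0.r 4)
[4] T1.load  rd  (counter 5, T1.r 5)
[5] T2.cas  miss  (counter 5, T2.r 4)
[6] T1.cas  hit  (counter 6, T1.r 5)
[7] T2.load  rd  (counter 6, T2.r 6)
[8] T0.load  rd  (counter 6, T0.r 6)
[9] T1.load  rd  (counter 6, T1.r 6)
[10] T1.cas  hit  (counter 7, T1.r 6)
[11] T0.cas  miss  (counter 7, T0.r 6)
[12] T2.cas  miss  (counter 7, T2.r 6)

T2 = (0, 2)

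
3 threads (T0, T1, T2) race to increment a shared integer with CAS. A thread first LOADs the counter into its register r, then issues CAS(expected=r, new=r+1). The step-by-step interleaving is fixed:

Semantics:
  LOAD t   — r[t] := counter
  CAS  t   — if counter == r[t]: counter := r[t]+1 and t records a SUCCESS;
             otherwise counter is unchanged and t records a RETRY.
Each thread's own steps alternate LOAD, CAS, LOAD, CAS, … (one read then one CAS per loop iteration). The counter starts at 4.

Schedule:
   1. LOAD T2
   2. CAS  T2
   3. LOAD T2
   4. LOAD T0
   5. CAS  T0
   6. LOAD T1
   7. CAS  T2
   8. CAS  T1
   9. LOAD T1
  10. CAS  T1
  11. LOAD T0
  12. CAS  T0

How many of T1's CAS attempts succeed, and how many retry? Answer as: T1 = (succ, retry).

   1) LOAD T2:  M=4  r_T2=4
   2) CAS  T2:  M=5  r_T2=4 ✓
   3) LOAD T2:  M=5  r_T2=5
   4) LOAD T0:  M=5  r_T0=5
   5) CAS  T0:  M=6  r_T0=5 ✓
   6) LOAD T1:  M=6  r_T1=6
   7) CAS  T2:  M=6  r_T2=5 ✗
   8) CAS  T1:  M=7  r_T1=6 ✓
   9) LOAD T1:  M=7  r_T1=7
  10) CAS  T1:  M=8  r_T1=7 ✓
  11) LOAD T0:  M=8  r_T0=8
  12) CAS  T0:  M=9  r_T0=8 ✓

T1 = (2, 0)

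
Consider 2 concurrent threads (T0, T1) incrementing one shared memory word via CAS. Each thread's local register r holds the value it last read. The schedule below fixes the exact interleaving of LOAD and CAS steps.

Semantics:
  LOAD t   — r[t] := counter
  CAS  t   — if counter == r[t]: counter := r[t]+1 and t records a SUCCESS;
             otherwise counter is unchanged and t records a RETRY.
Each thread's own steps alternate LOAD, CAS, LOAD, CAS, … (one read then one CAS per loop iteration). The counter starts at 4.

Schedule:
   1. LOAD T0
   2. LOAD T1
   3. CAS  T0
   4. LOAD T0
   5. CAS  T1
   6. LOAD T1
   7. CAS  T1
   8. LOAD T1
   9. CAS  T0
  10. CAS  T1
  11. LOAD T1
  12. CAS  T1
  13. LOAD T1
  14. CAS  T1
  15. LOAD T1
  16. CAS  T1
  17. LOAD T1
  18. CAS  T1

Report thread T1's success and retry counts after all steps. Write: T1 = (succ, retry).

T1 = (6, 1)

1. LOAD T0 → mem=4 r[T0]=4 [LOAD]
2. LOAD T1 → mem=4 r[T1]=4 [LOAD]
3. CAS T0 → mem=5 r[T0]=4 [OK]
4. LOAD T0 → mem=5 r[T0]=5 [LOAD]
5. CAS T1 → mem=5 r[T1]=4 [RETRY]
6. LOAD T1 → mem=5 r[T1]=5 [LOAD]
7. CAS T1 → mem=6 r[T1]=5 [OK]
8. LOAD T1 → mem=6 r[T1]=6 [LOAD]
9. CAS T0 → mem=6 r[T0]=5 [RETRY]
10. CAS T1 → mem=7 r[T1]=6 [OK]
11. LOAD T1 → mem=7 r[T1]=7 [LOAD]
12. CAS T1 → mem=8 r[T1]=7 [OK]
13. LOAD T1 → mem=8 r[T1]=8 [LOAD]
14. CAS T1 → mem=9 r[T1]=8 [OK]
15. LOAD T1 → mem=9 r[T1]=9 [LOAD]
16. CAS T1 → mem=10 r[T1]=9 [OK]
17. LOAD T1 → mem=10 r[T1]=10 [LOAD]
18. CAS T1 → mem=11 r[T1]=10 [OK]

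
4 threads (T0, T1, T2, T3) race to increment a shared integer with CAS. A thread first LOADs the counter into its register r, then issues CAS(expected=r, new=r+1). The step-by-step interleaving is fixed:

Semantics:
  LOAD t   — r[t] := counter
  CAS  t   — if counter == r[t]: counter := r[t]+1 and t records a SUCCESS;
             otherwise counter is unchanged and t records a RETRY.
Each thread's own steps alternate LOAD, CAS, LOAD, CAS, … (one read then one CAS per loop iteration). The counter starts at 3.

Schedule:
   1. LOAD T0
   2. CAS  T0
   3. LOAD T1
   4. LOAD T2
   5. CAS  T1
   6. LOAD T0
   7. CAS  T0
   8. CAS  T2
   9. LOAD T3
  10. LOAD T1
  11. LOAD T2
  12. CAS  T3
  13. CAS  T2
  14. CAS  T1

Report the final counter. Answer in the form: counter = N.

counter = 7

[1] T0.load  rd  (counter 3, T0.r 3)
[2] T0.cas  hit  (counter 4, T0.r 3)
[3] T1.load  rd  (counter 4, T1.r 4)
[4] T2.load  rd  (counter 4, T2.r 4)
[5] T1.cas  hit  (counter 5, T1.r 4)
[6] T0.load  rd  (counter 5, T0.r 5)
[7] T0.cas  hit  (counter 6, T0.r 5)
[8] T2.cas  miss  (counter 6, T2.r 4)
[9] T3.load  rd  (counter 6, T3.r 6)
[10] T1.load  rd  (counter 6, T1.r 6)
[11] T2.load  rd  (counter 6, T2.r 6)
[12] T3.cas  hit  (counter 7, T3.r 6)
[13] T2.cas  miss  (counter 7, T2.r 6)
[14] T1.cas  miss  (counter 7, T1.r 6)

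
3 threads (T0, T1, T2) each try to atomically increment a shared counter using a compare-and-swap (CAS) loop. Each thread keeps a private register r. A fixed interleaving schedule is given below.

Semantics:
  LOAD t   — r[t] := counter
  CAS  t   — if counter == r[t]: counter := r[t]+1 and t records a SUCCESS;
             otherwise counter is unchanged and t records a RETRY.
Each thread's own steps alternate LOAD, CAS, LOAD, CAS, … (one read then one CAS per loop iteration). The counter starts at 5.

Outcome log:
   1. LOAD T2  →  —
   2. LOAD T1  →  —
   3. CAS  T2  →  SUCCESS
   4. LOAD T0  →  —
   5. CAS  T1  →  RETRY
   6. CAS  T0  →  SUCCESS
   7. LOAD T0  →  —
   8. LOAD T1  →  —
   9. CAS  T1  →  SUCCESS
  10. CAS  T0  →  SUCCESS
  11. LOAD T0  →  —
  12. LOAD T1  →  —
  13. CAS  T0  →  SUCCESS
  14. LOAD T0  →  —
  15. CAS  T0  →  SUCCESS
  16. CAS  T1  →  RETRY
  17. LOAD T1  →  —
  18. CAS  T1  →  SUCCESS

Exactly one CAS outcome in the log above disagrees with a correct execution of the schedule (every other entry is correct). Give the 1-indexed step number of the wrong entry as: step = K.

step = 10

Reference trace:
   1) LOAD T2:  M=5  r_T2=5
   2) LOAD T1:  M=5  r_T1=5
   3) CAS  T2:  M=6  r_T2=5 ✓
   4) LOAD T0:  M=6  r_T0=6
   5) CAS  T1:  M=6  r_T1=5 ✗
   6) CAS  T0:  M=7  r_T0=6 ✓
   7) LOAD T0:  M=7  r_T0=7
   8) LOAD T1:  M=7  r_T1=7
   9) CAS  T1:  M=8  r_T1=7 ✓
  10) CAS  T0:  M=8  r_T0=7 ✗
  11) LOAD T0:  M=8  r_T0=8
  12) LOAD T1:  M=8  r_T1=8
  13) CAS  T0:  M=9  r_T0=8 ✓
  14) LOAD T0:  M=9  r_T0=9
  15) CAS  T0:  M=10  r_T0=9 ✓
  16) CAS  T1:  M=10  r_T1=8 ✗
  17) LOAD T1:  M=10  r_T1=10
  18) CAS  T1:  M=11  r_T1=10 ✓
Mismatch at 10.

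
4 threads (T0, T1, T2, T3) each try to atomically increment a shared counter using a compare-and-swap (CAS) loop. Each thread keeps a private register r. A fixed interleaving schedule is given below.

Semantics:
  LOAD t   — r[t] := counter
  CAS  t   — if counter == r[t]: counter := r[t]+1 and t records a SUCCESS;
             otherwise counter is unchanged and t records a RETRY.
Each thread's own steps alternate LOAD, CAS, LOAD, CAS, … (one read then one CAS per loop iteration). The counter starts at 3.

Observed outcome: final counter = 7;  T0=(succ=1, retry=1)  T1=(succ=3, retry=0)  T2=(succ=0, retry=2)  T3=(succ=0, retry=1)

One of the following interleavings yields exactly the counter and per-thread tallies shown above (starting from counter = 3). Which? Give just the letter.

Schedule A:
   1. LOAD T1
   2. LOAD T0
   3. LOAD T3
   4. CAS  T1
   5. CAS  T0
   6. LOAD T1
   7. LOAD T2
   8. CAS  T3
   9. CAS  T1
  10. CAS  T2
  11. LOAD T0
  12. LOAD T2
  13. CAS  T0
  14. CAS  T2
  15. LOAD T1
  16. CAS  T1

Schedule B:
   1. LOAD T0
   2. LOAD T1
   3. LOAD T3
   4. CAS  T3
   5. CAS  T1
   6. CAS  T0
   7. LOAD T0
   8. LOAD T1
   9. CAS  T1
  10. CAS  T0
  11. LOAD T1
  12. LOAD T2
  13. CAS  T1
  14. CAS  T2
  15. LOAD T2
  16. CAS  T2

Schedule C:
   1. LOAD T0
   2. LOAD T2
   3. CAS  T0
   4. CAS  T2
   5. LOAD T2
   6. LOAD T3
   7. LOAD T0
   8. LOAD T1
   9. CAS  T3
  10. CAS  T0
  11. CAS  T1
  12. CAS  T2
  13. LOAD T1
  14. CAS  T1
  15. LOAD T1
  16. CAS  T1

A

Simulating candidate A:
[1] T1.load  rd  (counter 3, T1.r 3)
[2] T0.load  rd  (counter 3, T0.r 3)
[3] T3.load  rd  (counter 3, T3.r 3)
[4] T1.cas  hit  (counter 4, T1.r 3)
[5] T0.cas  miss  (counter 4, T0.r 3)
[6] T1.load  rd  (counter 4, T1.r 4)
[7] T2.load  rd  (counter 4, T2.r 4)
[8] T3.cas  miss  (counter 4, T3.r 3)
[9] T1.cas  hit  (counter 5, T1.r 4)
[10] T2.cas  miss  (counter 5, T2.r 4)
[11] T0.load  rd  (counter 5, T0.r 5)
[12] T2.load  rd  (counter 5, T2.r 5)
[13] T0.cas  hit  (counter 6, T0.r 5)
[14] T2.cas  miss  (counter 6, T2.r 5)
[15] T1.load  rd  (counter 6, T1.r 6)
[16] T1.cas  hit  (counter 7, T1.r 6)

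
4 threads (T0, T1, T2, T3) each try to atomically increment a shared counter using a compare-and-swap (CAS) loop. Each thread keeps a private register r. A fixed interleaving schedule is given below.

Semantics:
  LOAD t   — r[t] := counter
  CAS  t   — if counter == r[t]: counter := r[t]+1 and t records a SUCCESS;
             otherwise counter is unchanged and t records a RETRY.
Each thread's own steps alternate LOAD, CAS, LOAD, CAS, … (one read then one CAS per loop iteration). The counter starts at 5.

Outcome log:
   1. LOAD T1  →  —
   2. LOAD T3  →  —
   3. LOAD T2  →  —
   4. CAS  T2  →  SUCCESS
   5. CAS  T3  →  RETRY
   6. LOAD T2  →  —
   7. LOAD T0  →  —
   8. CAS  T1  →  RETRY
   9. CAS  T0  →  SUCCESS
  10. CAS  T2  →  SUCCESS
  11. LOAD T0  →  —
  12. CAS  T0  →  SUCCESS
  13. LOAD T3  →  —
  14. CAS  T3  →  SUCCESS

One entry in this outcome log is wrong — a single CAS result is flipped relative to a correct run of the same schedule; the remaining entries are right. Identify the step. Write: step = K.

Correct run:
   1) LOAD T1:  M=5  r_T1=5
   2) LOAD T3:  M=5  r_T3=5
   3) LOAD T2:  M=5  r_T2=5
   4) CAS  T2:  M=6  r_T2=5 ✓
   5) CAS  T3:  M=6  r_T3=5 ✗
   6) LOAD T2:  M=6  r_T2=6
   7) LOAD T0:  M=6  r_T0=6
   8) CAS  T1:  M=6  r_T1=5 ✗
   9) CAS  T0:  M=7  r_T0=6 ✓
  10) CAS  T2:  M=7  r_T2=6 ✗
  11) LOAD T0:  M=7  r_T0=7
  12) CAS  T0:  M=8  r_T0=7 ✓
  13) LOAD T3:  M=8  r_T3=8
  14) CAS  T3:  M=9  r_T3=8 ✓
Flip is step 10.

step = 10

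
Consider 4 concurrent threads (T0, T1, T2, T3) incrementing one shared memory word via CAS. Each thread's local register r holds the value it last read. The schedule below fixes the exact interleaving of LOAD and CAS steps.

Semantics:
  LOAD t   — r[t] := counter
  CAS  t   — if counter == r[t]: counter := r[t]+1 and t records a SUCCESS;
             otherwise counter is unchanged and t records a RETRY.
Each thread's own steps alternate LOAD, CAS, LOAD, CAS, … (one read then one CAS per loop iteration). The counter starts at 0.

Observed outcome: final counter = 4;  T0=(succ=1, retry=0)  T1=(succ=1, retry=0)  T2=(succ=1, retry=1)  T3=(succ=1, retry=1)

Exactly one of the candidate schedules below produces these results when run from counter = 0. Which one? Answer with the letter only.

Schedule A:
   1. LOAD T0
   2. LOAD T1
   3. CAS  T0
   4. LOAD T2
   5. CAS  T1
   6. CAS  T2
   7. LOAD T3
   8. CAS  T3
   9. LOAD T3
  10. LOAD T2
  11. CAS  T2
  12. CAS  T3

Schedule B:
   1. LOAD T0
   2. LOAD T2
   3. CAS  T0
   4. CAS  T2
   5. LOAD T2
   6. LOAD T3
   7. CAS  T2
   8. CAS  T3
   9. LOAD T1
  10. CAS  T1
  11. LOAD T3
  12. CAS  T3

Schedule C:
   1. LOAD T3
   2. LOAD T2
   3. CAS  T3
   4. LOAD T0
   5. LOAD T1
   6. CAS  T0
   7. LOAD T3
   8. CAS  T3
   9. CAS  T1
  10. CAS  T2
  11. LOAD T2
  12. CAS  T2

Run B:
step 1: T0 LOAD ⇒ load; ctr=0 reg=0
step 2: T2 LOAD ⇒ load; ctr=0 reg=0
step 3: T0 CAS ⇒ ok; ctr=1 reg=0
step 4: T2 CAS ⇒ retry; ctr=1 reg=0
step 5: T2 LOAD ⇒ load; ctr=1 reg=1
step 6: T3 LOAD ⇒ load; ctr=1 reg=1
step 7: T2 CAS ⇒ ok; ctr=2 reg=1
step 8: T3 CAS ⇒ retry; ctr=2 reg=1
step 9: T1 LOAD ⇒ load; ctr=2 reg=2
step 10: T1 CAS ⇒ ok; ctr=3 reg=2
step 11: T3 LOAD ⇒ load; ctr=3 reg=3
step 12: T3 CAS ⇒ ok; ctr=4 reg=3

B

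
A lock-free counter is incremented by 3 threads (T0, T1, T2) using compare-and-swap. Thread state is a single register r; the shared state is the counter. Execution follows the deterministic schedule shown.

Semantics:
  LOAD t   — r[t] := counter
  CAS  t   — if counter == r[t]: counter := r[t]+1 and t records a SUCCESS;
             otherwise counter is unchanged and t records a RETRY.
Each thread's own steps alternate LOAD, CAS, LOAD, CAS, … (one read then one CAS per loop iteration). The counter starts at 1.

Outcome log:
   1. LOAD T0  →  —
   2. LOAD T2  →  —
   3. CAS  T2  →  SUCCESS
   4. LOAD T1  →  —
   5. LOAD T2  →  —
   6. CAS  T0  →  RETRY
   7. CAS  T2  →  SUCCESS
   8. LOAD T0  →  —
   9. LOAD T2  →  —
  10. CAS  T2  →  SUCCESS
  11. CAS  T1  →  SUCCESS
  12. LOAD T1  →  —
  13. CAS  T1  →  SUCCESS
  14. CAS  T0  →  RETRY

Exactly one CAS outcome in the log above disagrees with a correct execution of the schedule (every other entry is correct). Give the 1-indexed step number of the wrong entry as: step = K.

step = 11

Reference trace:
   1) LOAD T0:  M=1  r_T0=1
   2) LOAD T2:  M=1  r_T2=1
   3) CAS  T2:  M=2  r_T2=1 ✓
   4) LOAD T1:  M=2  r_T1=2
   5) LOAD T2:  M=2  r_T2=2
   6) CAS  T0:  M=2  r_T0=1 ✗
   7) CAS  T2:  M=3  r_T2=2 ✓
   8) LOAD T0:  M=3  r_T0=3
   9) LOAD T2:  M=3  r_T2=3
  10) CAS  T2:  M=4  r_T2=3 ✓
  11) CAS  T1:  M=4  r_T1=2 ✗
  12) LOAD T1:  M=4  r_T1=4
  13) CAS  T1:  M=5  r_T1=4 ✓
  14) CAS  T0:  M=5  r_T0=3 ✗
Log disagrees first at step 11.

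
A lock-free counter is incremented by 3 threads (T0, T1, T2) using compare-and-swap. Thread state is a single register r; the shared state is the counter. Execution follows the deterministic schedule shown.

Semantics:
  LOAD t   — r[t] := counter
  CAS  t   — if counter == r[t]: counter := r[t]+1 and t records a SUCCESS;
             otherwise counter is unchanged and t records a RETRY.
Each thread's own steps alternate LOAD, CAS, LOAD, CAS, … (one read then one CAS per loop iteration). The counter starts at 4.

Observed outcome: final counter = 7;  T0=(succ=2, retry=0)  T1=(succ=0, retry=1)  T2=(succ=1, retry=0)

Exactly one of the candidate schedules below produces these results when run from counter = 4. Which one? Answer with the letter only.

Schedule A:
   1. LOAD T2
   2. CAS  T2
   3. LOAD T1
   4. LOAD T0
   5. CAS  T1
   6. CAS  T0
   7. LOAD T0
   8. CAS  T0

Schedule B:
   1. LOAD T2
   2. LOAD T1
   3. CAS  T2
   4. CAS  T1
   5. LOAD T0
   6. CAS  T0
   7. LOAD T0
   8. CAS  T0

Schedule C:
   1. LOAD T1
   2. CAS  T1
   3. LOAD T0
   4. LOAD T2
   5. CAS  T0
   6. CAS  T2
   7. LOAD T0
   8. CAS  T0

Tracing schedule B:
T2 LOAD — after: cnt=4, r=4 — load
T1 LOAD — after: cnt=4, r=4 — load
T2 CAS — after: cnt=5, r=4 — ok
T1 CAS — after: cnt=5, r=4 — retry
T0 LOAD — after: cnt=5, r=5 — load
T0 CAS — after: cnt=6, r=5 — ok
T0 LOAD — after: cnt=6, r=6 — load
T0 CAS — after: cnt=7, r=6 — ok

B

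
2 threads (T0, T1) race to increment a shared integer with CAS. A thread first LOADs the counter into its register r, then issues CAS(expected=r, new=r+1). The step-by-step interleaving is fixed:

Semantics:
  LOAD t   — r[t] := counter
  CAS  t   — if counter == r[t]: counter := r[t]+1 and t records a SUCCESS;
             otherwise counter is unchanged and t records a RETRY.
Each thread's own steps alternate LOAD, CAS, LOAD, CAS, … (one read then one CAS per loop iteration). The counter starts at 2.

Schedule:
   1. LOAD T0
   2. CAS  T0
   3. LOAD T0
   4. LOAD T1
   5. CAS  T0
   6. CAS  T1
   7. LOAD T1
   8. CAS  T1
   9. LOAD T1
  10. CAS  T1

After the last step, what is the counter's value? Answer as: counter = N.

counter = 6

   1) LOAD T0:  M=2  r_T0=2
   2) CAS  T0:  M=3  r_T0=2 ✓
   3) LOAD T0:  M=3  r_T0=3
   4) LOAD T1:  M=3  r_T1=3
   5) CAS  T0:  M=4  r_T0=3 ✓
   6) CAS  T1:  M=4  r_T1=3 ✗
   7) LOAD T1:  M=4  r_T1=4
   8) CAS  T1:  M=5  r_T1=4 ✓
   9) LOAD T1:  M=5  r_T1=5
  10) CAS  T1:  M=6  r_T1=5 ✓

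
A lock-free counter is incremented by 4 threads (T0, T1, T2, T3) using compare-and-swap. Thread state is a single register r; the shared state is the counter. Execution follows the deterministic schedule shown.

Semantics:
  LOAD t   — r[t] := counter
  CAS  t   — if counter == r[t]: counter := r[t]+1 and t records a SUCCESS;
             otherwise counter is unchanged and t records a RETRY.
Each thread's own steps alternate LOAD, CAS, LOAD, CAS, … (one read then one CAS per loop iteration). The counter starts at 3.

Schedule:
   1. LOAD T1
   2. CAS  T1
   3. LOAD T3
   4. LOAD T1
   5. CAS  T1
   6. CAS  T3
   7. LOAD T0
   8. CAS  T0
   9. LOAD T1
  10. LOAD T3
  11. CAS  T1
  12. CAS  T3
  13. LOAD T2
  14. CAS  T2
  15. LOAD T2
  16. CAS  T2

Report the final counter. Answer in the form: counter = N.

counter = 9

T1 LOAD — after: cnt=3, r=3 — load
T1 CAS — after: cnt=4, r=3 — ok
T3 LOAD — after: cnt=4, r=4 — load
T1 LOAD — after: cnt=4, r=4 — load
T1 CAS — after: cnt=5, r=4 — ok
T3 CAS — after: cnt=5, r=4 — retry
T0 LOAD — after: cnt=5, r=5 — load
T0 CAS — after: cnt=6, r=5 — ok
T1 LOAD — after: cnt=6, r=6 — load
T3 LOAD — after: cnt=6, r=6 — load
T1 CAS — after: cnt=7, r=6 — ok
T3 CAS — after: cnt=7, r=6 — retry
T2 LOAD — after: cnt=7, r=7 — load
T2 CAS — after: cnt=8, r=7 — ok
T2 LOAD — after: cnt=8, r=8 — load
T2 CAS — after: cnt=9, r=8 — ok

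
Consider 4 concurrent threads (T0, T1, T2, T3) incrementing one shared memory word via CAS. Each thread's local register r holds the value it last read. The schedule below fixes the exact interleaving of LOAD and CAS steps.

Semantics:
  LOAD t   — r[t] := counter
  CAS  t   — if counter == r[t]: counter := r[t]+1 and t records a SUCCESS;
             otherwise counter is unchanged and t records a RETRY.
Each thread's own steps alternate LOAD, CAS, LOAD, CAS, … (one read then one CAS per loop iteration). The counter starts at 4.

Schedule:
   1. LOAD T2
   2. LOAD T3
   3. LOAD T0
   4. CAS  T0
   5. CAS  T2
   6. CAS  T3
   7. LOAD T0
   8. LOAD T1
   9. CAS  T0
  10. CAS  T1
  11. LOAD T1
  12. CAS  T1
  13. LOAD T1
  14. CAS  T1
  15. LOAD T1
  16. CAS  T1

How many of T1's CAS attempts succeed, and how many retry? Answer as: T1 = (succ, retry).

T1 = (3, 1)

T2 LOAD — after: cnt=4, r=4 — load
T3 LOAD — after: cnt=4, r=4 — load
T0 LOAD — after: cnt=4, r=4 — load
T0 CAS — after: cnt=5, r=4 — ok
T2 CAS — after: cnt=5, r=4 — retry
T3 CAS — after: cnt=5, r=4 — retry
T0 LOAD — after: cnt=5, r=5 — load
T1 LOAD — after: cnt=5, r=5 — load
T0 CAS — after: cnt=6, r=5 — ok
T1 CAS — after: cnt=6, r=5 — retry
T1 LOAD — after: cnt=6, r=6 — load
T1 CAS — after: cnt=7, r=6 — ok
T1 LOAD — after: cnt=7, r=7 — load
T1 CAS — after: cnt=8, r=7 — ok
T1 LOAD — after: cnt=8, r=8 — load
T1 CAS — after: cnt=9, r=8 — ok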